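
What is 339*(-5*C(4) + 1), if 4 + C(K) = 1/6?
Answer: 13673/2 ≈ 6836.5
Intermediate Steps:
C(K) = -23/6 (C(K) = -4 + 1/6 = -23/6)
339*(-5*C(4) + 1) = 339*(-5*(-23/6) + 1) = 339*(115/6 + 1) = 339*(121/6) = 13673/2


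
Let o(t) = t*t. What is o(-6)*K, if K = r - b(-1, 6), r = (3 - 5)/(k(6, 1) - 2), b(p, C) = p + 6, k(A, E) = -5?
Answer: -1188/7 ≈ -169.71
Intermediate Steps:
b(p, C) = 6 + p
o(t) = t²
r = 2/7 (r = (3 - 5)/(-5 - 2) = -2/(-7) = -2*(-⅐) = 2/7 ≈ 0.28571)
K = -33/7 (K = 2/7 - (6 - 1) = 2/7 - 1*5 = 2/7 - 5 = -33/7 ≈ -4.7143)
o(-6)*K = (-6)²*(-33/7) = 36*(-33/7) = -1188/7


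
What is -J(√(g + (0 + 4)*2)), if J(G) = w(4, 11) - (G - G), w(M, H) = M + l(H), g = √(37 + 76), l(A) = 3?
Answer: -7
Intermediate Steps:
g = √113 ≈ 10.630
w(M, H) = 3 + M (w(M, H) = M + 3 = 3 + M)
J(G) = 7 (J(G) = (3 + 4) - (G - G) = 7 - 1*0 = 7 + 0 = 7)
-J(√(g + (0 + 4)*2)) = -1*7 = -7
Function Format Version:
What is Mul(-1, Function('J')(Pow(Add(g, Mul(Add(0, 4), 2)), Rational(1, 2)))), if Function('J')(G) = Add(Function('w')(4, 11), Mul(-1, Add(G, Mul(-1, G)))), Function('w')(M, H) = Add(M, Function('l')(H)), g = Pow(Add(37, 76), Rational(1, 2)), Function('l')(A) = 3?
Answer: -7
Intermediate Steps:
g = Pow(113, Rational(1, 2)) ≈ 10.630
Function('w')(M, H) = Add(3, M) (Function('w')(M, H) = Add(M, 3) = Add(3, M))
Function('J')(G) = 7 (Function('J')(G) = Add(Add(3, 4), Mul(-1, Add(G, Mul(-1, G)))) = Add(7, Mul(-1, 0)) = Add(7, 0) = 7)
Mul(-1, Function('J')(Pow(Add(g, Mul(Add(0, 4), 2)), Rational(1, 2)))) = Mul(-1, 7) = -7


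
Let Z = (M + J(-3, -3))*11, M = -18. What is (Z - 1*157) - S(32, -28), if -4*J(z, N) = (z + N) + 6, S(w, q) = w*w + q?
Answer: -1351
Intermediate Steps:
S(w, q) = q + w**2 (S(w, q) = w**2 + q = q + w**2)
J(z, N) = -3/2 - N/4 - z/4 (J(z, N) = -((z + N) + 6)/4 = -((N + z) + 6)/4 = -(6 + N + z)/4 = -3/2 - N/4 - z/4)
Z = -198 (Z = (-18 + (-3/2 - 1/4*(-3) - 1/4*(-3)))*11 = (-18 + (-3/2 + 3/4 + 3/4))*11 = (-18 + 0)*11 = -18*11 = -198)
(Z - 1*157) - S(32, -28) = (-198 - 1*157) - (-28 + 32**2) = (-198 - 157) - (-28 + 1024) = -355 - 1*996 = -355 - 996 = -1351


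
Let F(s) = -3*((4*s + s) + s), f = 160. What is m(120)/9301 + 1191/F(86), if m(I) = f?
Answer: -3609937/4799316 ≈ -0.75218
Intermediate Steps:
m(I) = 160
F(s) = -18*s (F(s) = -3*(5*s + s) = -18*s)
m(120)/9301 + 1191/F(86) = 160/9301 + 1191/((-18*86)) = 160*(1/9301) + 1191/(-1548) = 160/9301 + 1191*(-1/1548) = 160/9301 - 397/516 = -3609937/4799316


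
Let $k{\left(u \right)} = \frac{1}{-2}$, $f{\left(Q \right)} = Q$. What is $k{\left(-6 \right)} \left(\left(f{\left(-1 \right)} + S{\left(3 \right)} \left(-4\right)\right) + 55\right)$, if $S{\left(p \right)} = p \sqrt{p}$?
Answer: $-27 + 6 \sqrt{3} \approx -16.608$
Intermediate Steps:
$k{\left(u \right)} = - \frac{1}{2}$
$S{\left(p \right)} = p^{\frac{3}{2}}$
$k{\left(-6 \right)} \left(\left(f{\left(-1 \right)} + S{\left(3 \right)} \left(-4\right)\right) + 55\right) = - \frac{\left(-1 + 3^{\frac{3}{2}} \left(-4\right)\right) + 55}{2} = - \frac{\left(-1 + 3 \sqrt{3} \left(-4\right)\right) + 55}{2} = - \frac{\left(-1 - 12 \sqrt{3}\right) + 55}{2} = - \frac{54 - 12 \sqrt{3}}{2} = -27 + 6 \sqrt{3}$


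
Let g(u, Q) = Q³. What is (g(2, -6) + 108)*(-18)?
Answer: 1944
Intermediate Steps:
(g(2, -6) + 108)*(-18) = ((-6)³ + 108)*(-18) = (-216 + 108)*(-18) = -108*(-18) = 1944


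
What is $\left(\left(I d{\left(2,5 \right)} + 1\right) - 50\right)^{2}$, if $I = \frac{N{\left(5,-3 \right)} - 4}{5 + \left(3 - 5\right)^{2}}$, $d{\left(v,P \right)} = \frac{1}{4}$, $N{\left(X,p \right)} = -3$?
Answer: $\frac{3136441}{1296} \approx 2420.1$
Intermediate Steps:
$d{\left(v,P \right)} = \frac{1}{4}$
$I = - \frac{7}{9}$ ($I = \frac{-3 - 4}{5 + \left(3 - 5\right)^{2}} = - \frac{7}{5 + \left(-2\right)^{2}} = - \frac{7}{5 + 4} = - \frac{7}{9} \approx -0.77778$)
$\left(\left(I d{\left(2,5 \right)} + 1\right) - 50\right)^{2} = \left(\left(\left(- \frac{7}{9}\right) \frac{1}{4} + 1\right) - 50\right)^{2} = \left(\left(- \frac{7}{36} + 1\right) - 50\right)^{2} = \left(\frac{29}{36} - 50\right)^{2} = \left(- \frac{1771}{36}\right)^{2} = \frac{3136441}{1296}$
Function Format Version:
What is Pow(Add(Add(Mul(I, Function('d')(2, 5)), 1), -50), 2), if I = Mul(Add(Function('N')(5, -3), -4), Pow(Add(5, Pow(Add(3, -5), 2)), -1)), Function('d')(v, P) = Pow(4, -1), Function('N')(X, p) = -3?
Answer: Rational(3136441, 1296) ≈ 2420.1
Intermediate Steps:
Function('d')(v, P) = Rational(1, 4)
I = Rational(-7, 9) (I = Mul(Add(-3, -4), Pow(Add(5, Pow(Add(3, -5), 2)), -1)) = Mul(-7, Pow(Add(5, Pow(-2, 2)), -1)) = Mul(-7, Pow(Add(5, 4), -1)) = Mul(-7, Pow(9, -1)) = Mul(-7, Rational(1, 9)) = Rational(-7, 9) ≈ -0.77778)
Pow(Add(Add(Mul(I, Function('d')(2, 5)), 1), -50), 2) = Pow(Add(Add(Mul(Rational(-7, 9), Rational(1, 4)), 1), -50), 2) = Pow(Add(Add(Rational(-7, 36), 1), -50), 2) = Pow(Add(Rational(29, 36), -50), 2) = Pow(Rational(-1771, 36), 2) = Rational(3136441, 1296)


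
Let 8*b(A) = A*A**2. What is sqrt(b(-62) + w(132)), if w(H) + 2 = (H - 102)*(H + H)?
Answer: I*sqrt(21873) ≈ 147.9*I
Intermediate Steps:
w(H) = -2 + 2*H*(-102 + H) (w(H) = -2 + (H - 102)*(H + H) = -2 + (-102 + H)*(2*H) = -2 + 2*H*(-102 + H))
b(A) = A**3/8 (b(A) = (A*A**2)/8 = A**3/8)
sqrt(b(-62) + w(132)) = sqrt((1/8)*(-62)**3 + (-2 - 204*132 + 2*132**2)) = sqrt((1/8)*(-238328) + (-2 - 26928 + 2*17424)) = sqrt(-29791 + (-2 - 26928 + 34848)) = sqrt(-29791 + 7918) = sqrt(-21873) = I*sqrt(21873)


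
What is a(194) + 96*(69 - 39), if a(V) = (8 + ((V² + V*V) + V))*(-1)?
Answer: -72594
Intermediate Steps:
a(V) = -8 - V - 2*V² (a(V) = (8 + ((V² + V²) + V))*(-1) = (8 + (2*V² + V))*(-1) = (8 + (V + 2*V²))*(-1) = (8 + V + 2*V²)*(-1) = -8 - V - 2*V²)
a(194) + 96*(69 - 39) = (-8 - 1*194 - 2*194²) + 96*(69 - 39) = (-8 - 194 - 2*37636) + 96*30 = (-8 - 194 - 75272) + 2880 = -75474 + 2880 = -72594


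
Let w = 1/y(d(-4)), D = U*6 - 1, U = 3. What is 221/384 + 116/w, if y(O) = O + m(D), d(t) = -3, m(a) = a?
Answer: 623837/384 ≈ 1624.6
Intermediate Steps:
D = 17 (D = 3*6 - 1 = 18 - 1 = 17)
y(O) = 17 + O (y(O) = O + 17 = 17 + O)
w = 1/14 (w = 1/(17 - 3) = 1/14 ≈ 0.071429)
221/384 + 116/w = 221/384 + 116/(1/14) = 221*(1/384) + 116*14 = 221/384 + 1624 = 623837/384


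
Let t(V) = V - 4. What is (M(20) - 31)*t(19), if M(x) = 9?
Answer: -330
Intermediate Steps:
t(V) = -4 + V
(M(20) - 31)*t(19) = (9 - 31)*(-4 + 19) = -22*15 = -330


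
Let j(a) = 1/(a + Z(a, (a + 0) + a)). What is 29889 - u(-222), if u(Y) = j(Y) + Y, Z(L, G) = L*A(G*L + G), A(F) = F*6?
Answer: 3935549554291/130701390 ≈ 30111.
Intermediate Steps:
A(F) = 6*F
Z(L, G) = L*(6*G + 6*G*L) (Z(L, G) = L*(6*(G*L + G)) = L*(6*(G + G*L)) = L*(6*G + 6*G*L))
j(a) = 1/(a + 12*a²*(1 + a)) (j(a) = 1/(a + 6*((a + 0) + a)*a*(1 + a)) = 1/(a + 6*(a + a)*a*(1 + a)) = 1/(a + 6*(2*a)*a*(1 + a)) = 1/(a + 12*a²*(1 + a)))
u(Y) = Y + 1/(Y*(1 + 12*Y*(1 + Y))) (u(Y) = 1/(Y*(1 + 12*Y*(1 + Y))) + Y = Y + 1/(Y*(1 + 12*Y*(1 + Y))))
29889 - u(-222) = 29889 - (1 + (-222)²*(1 + 12*(-222)*(1 - 222)))/((-222)*(1 + 12*(-222)*(1 - 222))) = 29889 - (-1)*(1 + 49284*(1 + 12*(-222)*(-221)))/(222*(1 + 12*(-222)*(-221))) = 29889 - (-1)*(1 + 49284*(1 + 588744))/(222*(1 + 588744)) = 29889 - (-1)*(1 + 49284*588745)/(222*588745) = 29889 - (-1)*(1 + 29015708580)/(222*588745) = 29889 - (-1)*29015708581/(222*588745) = 29889 - 1*(-29015708581/130701390) = 29889 + 29015708581/130701390 = 3935549554291/130701390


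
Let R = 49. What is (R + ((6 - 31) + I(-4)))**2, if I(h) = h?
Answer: 400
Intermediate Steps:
(R + ((6 - 31) + I(-4)))**2 = (49 + ((6 - 31) - 4))**2 = (49 + (-25 - 4))**2 = (49 - 29)**2 = 20**2 = 400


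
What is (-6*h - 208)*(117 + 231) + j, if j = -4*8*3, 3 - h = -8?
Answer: -95448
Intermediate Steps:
h = 11 (h = 3 - 1*(-8) = 3 + 8 = 11)
j = -96 (j = -32*3 = -96)
(-6*h - 208)*(117 + 231) + j = (-6*11 - 208)*(117 + 231) - 96 = (-66 - 208)*348 - 96 = -274*348 - 96 = -95352 - 96 = -95448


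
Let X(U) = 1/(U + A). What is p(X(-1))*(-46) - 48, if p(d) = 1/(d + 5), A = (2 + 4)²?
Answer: -5029/88 ≈ -57.148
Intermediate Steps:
A = 36 (A = 6² = 36)
X(U) = 1/(36 + U) (X(U) = 1/(U + 36) = 1/(36 + U))
p(d) = 1/(5 + d)
p(X(-1))*(-46) - 48 = -46/(5 + 1/(36 - 1)) - 48 = -46/(5 + 1/35) - 48 = -46/(176/35) - 48 = (35/176)*(-46) - 48 = -805/88 - 48 = -5029/88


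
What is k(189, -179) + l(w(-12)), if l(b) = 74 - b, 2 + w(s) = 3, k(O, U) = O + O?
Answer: 451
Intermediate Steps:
k(O, U) = 2*O
w(s) = 1 (w(s) = -2 + 3 = 1)
k(189, -179) + l(w(-12)) = 2*189 + (74 - 1*1) = 378 + (74 - 1) = 378 + 73 = 451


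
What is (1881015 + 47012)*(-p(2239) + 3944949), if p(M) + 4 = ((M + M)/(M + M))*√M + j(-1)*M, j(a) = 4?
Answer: 7588708487919 - 1928027*√2239 ≈ 7.5886e+12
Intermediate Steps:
p(M) = -4 + √M + 4*M (p(M) = -4 + (((M + M)/(M + M))*√M + 4*M) = -4 + (((2*M)/((2*M)))*√M + 4*M) = -4 + (((2*M)*(1/(2*M)))*√M + 4*M) = -4 + (1*√M + 4*M) = -4 + (√M + 4*M) = -4 + √M + 4*M)
(1881015 + 47012)*(-p(2239) + 3944949) = (1881015 + 47012)*(-(-4 + √2239 + 4*2239) + 3944949) = 1928027*(-(-4 + √2239 + 8956) + 3944949) = 1928027*(-(8952 + √2239) + 3944949) = 1928027*((-8952 - √2239) + 3944949) = 1928027*(3935997 - √2239) = 7588708487919 - 1928027*√2239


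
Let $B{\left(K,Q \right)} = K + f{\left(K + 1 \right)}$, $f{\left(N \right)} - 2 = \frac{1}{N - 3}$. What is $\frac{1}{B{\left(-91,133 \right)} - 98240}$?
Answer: $- \frac{93}{9144598} \approx -1.017 \cdot 10^{-5}$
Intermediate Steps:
$f{\left(N \right)} = 2 + \frac{1}{-3 + N}$ ($f{\left(N \right)} = 2 + \frac{1}{N - 3} = 2 + \frac{1}{-3 + N}$)
$B{\left(K,Q \right)} = K + \frac{-3 + 2 K}{-2 + K}$ ($B{\left(K,Q \right)} = K + \frac{-5 + 2 \left(K + 1\right)}{-3 + \left(K + 1\right)} = K + \frac{-5 + 2 \left(1 + K\right)}{-3 + \left(1 + K\right)} = K + \frac{-5 + \left(2 + 2 K\right)}{-2 + K} = K + \frac{-3 + 2 K}{-2 + K}$)
$\frac{1}{B{\left(-91,133 \right)} - 98240} = \frac{1}{\frac{-3 + \left(-91\right)^{2}}{-2 - 91} - 98240} = \frac{1}{\frac{-3 + 8281}{-93} - 98240} = \frac{1}{\left(- \frac{1}{93}\right) 8278 - 98240} = \frac{1}{- \frac{8278}{93} - 98240} = \frac{1}{- \frac{9144598}{93}} = - \frac{93}{9144598}$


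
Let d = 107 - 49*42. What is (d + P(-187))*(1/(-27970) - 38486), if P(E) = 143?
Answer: 973113892584/13985 ≈ 6.9583e+7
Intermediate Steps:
d = -1951 (d = 107 - 2058 = -1951)
(d + P(-187))*(1/(-27970) - 38486) = (-1951 + 143)*(1/(-27970) - 38486) = -1808*(-1/27970 - 38486) = -1808*(-1076453421/27970) = 973113892584/13985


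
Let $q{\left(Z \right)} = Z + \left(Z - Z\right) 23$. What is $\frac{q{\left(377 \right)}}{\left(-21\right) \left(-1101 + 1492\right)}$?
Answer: $- \frac{377}{8211} \approx -0.045914$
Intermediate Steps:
$q{\left(Z \right)} = Z$ ($q{\left(Z \right)} = Z + 0 \cdot 23 = Z + 0 = Z$)
$\frac{q{\left(377 \right)}}{\left(-21\right) \left(-1101 + 1492\right)} = \frac{377}{\left(-21\right) \left(-1101 + 1492\right)} = \frac{377}{\left(-21\right) 391} = \frac{377}{-8211} = 377 \left(- \frac{1}{8211}\right) = - \frac{377}{8211}$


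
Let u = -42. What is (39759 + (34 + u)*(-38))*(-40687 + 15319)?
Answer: -1016318184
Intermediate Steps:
(39759 + (34 + u)*(-38))*(-40687 + 15319) = (39759 + (34 - 42)*(-38))*(-40687 + 15319) = (39759 - 8*(-38))*(-25368) = (39759 + 304)*(-25368) = 40063*(-25368) = -1016318184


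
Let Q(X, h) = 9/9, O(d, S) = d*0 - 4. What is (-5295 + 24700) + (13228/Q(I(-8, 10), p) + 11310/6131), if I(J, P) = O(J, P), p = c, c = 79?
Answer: 200084233/6131 ≈ 32635.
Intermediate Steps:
O(d, S) = -4 (O(d, S) = 0 - 4 = -4)
p = 79
I(J, P) = -4
Q(X, h) = 1 (Q(X, h) = 9*(1/9) = 1)
(-5295 + 24700) + (13228/Q(I(-8, 10), p) + 11310/6131) = (-5295 + 24700) + (13228/1 + 11310/6131) = 19405 + (13228*1 + 11310*(1/6131)) = 19405 + (13228 + 11310/6131) = 19405 + 81112178/6131 = 200084233/6131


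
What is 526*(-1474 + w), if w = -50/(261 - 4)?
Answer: -199284568/257 ≈ -7.7543e+5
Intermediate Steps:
w = -50/257 ≈ -0.19455
526*(-1474 + w) = 526*(-1474 - 50/257) = 526*(-378868/257) = -199284568/257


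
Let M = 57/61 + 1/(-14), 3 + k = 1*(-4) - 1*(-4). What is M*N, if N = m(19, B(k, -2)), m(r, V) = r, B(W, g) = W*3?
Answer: 14003/854 ≈ 16.397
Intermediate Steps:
k = -3 (k = -3 + (1*(-4) - 1*(-4)) = -3 + (-4 + 4) = -3 + 0 = -3)
B(W, g) = 3*W
N = 19
M = 737/854 (M = 57*(1/61) + 1*(-1/14) = 57/61 - 1/14 = 737/854 ≈ 0.86300)
M*N = (737/854)*19 = 14003/854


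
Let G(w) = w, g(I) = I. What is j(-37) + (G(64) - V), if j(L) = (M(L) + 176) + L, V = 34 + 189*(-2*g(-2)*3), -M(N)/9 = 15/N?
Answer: -77528/37 ≈ -2095.4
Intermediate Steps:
M(N) = -135/N
V = 2302 (V = 34 + 189*(-2*(-2)*3) = 34 + 189*(4*3) = 34 + 189*12 = 34 + 2268 = 2302)
j(L) = 176 + L - 135/L (j(L) = (-135/L + 176) + L = (176 - 135/L) + L = 176 + L - 135/L)
j(-37) + (G(64) - V) = (176 - 37 - 135/(-37)) + (64 - 1*2302) = (176 - 37 - 135*(-1/37)) + (64 - 2302) = (176 - 37 + 135/37) - 2238 = 5278/37 - 2238 = -77528/37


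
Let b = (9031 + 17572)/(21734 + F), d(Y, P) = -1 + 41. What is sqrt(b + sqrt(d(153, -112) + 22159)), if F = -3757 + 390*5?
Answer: sqrt(530117981 + 397085329*sqrt(22199))/19927 ≈ 12.261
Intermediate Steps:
d(Y, P) = 40
F = -1807 (F = -3757 + 1950 = -1807)
b = 26603/19927 (b = (9031 + 17572)/(21734 - 1807) = 26603/19927 ≈ 1.3350)
sqrt(b + sqrt(d(153, -112) + 22159)) = sqrt(26603/19927 + sqrt(40 + 22159)) = sqrt(26603/19927 + sqrt(22199))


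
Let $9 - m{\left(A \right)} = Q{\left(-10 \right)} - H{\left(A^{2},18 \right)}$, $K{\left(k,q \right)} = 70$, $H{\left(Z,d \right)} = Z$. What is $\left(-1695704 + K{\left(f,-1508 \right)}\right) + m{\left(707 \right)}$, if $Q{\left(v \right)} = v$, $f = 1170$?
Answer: $-1195766$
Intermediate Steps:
$m{\left(A \right)} = 19 + A^{2}$ ($m{\left(A \right)} = 9 - \left(-10 - A^{2}\right) = 9 + \left(10 + A^{2}\right) = 19 + A^{2}$)
$\left(-1695704 + K{\left(f,-1508 \right)}\right) + m{\left(707 \right)} = \left(-1695704 + 70\right) + \left(19 + 707^{2}\right) = -1695634 + \left(19 + 499849\right) = -1695634 + 499868 = -1195766$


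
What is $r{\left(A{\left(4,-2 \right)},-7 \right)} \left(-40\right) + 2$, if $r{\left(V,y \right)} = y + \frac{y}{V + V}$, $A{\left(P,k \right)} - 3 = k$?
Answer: $422$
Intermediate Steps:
$A{\left(P,k \right)} = 3 + k$
$r{\left(V,y \right)} = y + \frac{y}{2 V}$
$r{\left(A{\left(4,-2 \right)},-7 \right)} \left(-40\right) + 2 = \left(-7 + \frac{1}{2} \left(-7\right) \frac{1}{3 - 2}\right) \left(-40\right) + 2 = \left(-7 + \frac{1}{2} \left(-7\right) 1^{-1}\right) \left(-40\right) + 2 = \left(-7 + \frac{1}{2} \left(-7\right) 1\right) \left(-40\right) + 2 = \left(-7 - \frac{7}{2}\right) \left(-40\right) + 2 = \left(- \frac{21}{2}\right) \left(-40\right) + 2 = 420 + 2 = 422$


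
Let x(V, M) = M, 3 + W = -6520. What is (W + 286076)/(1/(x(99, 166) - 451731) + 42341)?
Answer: 126236350445/19119713664 ≈ 6.6024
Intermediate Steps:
W = -6523 (W = -3 - 6520 = -6523)
(W + 286076)/(1/(x(99, 166) - 451731) + 42341) = (-6523 + 286076)/(1/(166 - 451731) + 42341) = 279553/(1/(-451565) + 42341) = 279553/(-1/451565 + 42341) = 279553/(19119713664/451565) = 279553*(451565/19119713664) = 126236350445/19119713664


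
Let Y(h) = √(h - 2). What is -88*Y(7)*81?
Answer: -7128*√5 ≈ -15939.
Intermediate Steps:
Y(h) = √(-2 + h)
-88*Y(7)*81 = -88*√(-2 + 7)*81 = -88*√5*81 = -7128*√5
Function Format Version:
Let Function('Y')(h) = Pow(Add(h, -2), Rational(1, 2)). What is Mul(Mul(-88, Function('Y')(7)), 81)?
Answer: Mul(-7128, Pow(5, Rational(1, 2))) ≈ -15939.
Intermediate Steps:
Function('Y')(h) = Pow(Add(-2, h), Rational(1, 2))
Mul(Mul(-88, Function('Y')(7)), 81) = Mul(Mul(-88, Pow(Add(-2, 7), Rational(1, 2))), 81) = Mul(Mul(-88, Pow(5, Rational(1, 2))), 81) = Mul(-7128, Pow(5, Rational(1, 2)))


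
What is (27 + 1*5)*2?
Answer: 64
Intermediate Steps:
(27 + 1*5)*2 = (27 + 5)*2 = 32*2 = 64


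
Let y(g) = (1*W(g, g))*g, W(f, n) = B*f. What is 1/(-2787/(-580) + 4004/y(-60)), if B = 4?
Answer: 104400/530689 ≈ 0.19673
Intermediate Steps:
W(f, n) = 4*f
y(g) = 4*g² (y(g) = (1*(4*g))*g = (4*g)*g = 4*g²)
1/(-2787/(-580) + 4004/y(-60)) = 1/(-2787/(-580) + 4004/((4*(-60)²))) = 1/(-2787*(-1/580) + 4004/((4*3600))) = 1/(2787/580 + 4004/14400) = 1/(2787/580 + 4004*(1/14400)) = 1/(2787/580 + 1001/3600) = 1/(530689/104400) = 104400/530689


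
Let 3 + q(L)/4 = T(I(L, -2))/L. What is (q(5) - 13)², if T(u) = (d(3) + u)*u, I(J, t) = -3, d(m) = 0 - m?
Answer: 2809/25 ≈ 112.36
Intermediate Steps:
d(m) = -m
T(u) = u*(-3 + u) (T(u) = (-1*3 + u)*u = (-3 + u)*u = u*(-3 + u))
q(L) = -12 + 72/L (q(L) = -12 + 4*((-3*(-3 - 3))/L) = -12 + 4*((-3*(-6))/L) = -12 + 4*(18/L) = -12 + 72/L)
(q(5) - 13)² = ((-12 + 72/5) - 13)² = (12/5 - 13)² = (-53/5)² = 2809/25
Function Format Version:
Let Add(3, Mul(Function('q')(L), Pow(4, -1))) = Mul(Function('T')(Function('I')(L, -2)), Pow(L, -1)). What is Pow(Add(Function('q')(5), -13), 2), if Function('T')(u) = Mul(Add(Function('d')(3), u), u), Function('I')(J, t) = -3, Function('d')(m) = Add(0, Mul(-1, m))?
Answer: Rational(2809, 25) ≈ 112.36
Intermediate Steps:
Function('d')(m) = Mul(-1, m)
Function('T')(u) = Mul(u, Add(-3, u)) (Function('T')(u) = Mul(Add(Mul(-1, 3), u), u) = Mul(Add(-3, u), u) = Mul(u, Add(-3, u)))
Function('q')(L) = Add(-12, Mul(72, Pow(L, -1))) (Function('q')(L) = Add(-12, Mul(4, Mul(Mul(-3, Add(-3, -3)), Pow(L, -1)))) = Add(-12, Mul(4, Mul(Mul(-3, -6), Pow(L, -1)))) = Add(-12, Mul(4, Mul(18, Pow(L, -1)))) = Add(-12, Mul(72, Pow(L, -1))))
Pow(Add(Function('q')(5), -13), 2) = Pow(Add(Add(-12, Mul(72, Pow(5, -1))), -13), 2) = Pow(Add(Add(-12, Mul(72, Rational(1, 5))), -13), 2) = Pow(Add(Add(-12, Rational(72, 5)), -13), 2) = Pow(Add(Rational(12, 5), -13), 2) = Pow(Rational(-53, 5), 2) = Rational(2809, 25)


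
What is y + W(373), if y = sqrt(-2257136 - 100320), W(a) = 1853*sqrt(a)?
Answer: 1853*sqrt(373) + 4*I*sqrt(147341) ≈ 35787.0 + 1535.4*I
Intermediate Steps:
y = 4*I*sqrt(147341) (y = sqrt(-2357456) = 4*I*sqrt(147341) ≈ 1535.4*I)
y + W(373) = 4*I*sqrt(147341) + 1853*sqrt(373) = 1853*sqrt(373) + 4*I*sqrt(147341)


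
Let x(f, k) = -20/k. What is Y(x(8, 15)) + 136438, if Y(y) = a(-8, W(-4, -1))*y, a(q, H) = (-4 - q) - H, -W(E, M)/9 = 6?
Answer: 409082/3 ≈ 1.3636e+5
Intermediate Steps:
W(E, M) = -54 (W(E, M) = -9*6 = -54)
a(q, H) = -4 - H - q
Y(y) = 58*y (Y(y) = (-4 - 1*(-54) - 1*(-8))*y = (-4 + 54 + 8)*y = 58*y)
Y(x(8, 15)) + 136438 = 58*(-20/15) + 136438 = 58*(-20*1/15) + 136438 = 58*(-4/3) + 136438 = -232/3 + 136438 = 409082/3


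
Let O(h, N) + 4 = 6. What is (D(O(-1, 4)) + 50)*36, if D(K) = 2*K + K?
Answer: 2016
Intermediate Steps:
O(h, N) = 2 (O(h, N) = -4 + 6 = 2)
D(K) = 3*K
(D(O(-1, 4)) + 50)*36 = (3*2 + 50)*36 = (6 + 50)*36 = 56*36 = 2016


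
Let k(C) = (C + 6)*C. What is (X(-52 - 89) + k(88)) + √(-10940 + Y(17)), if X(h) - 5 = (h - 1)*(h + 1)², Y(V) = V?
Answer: -2774923 + I*√10923 ≈ -2.7749e+6 + 104.51*I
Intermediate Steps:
k(C) = C*(6 + C) (k(C) = (6 + C)*C = C*(6 + C))
X(h) = 5 + (1 + h)²*(-1 + h) (X(h) = 5 + (h - 1)*(h + 1)² = 5 + (-1 + h)*(1 + h)² = 5 + (1 + h)²*(-1 + h))
(X(-52 - 89) + k(88)) + √(-10940 + Y(17)) = ((4 + (-52 - 89)² + (-52 - 89)³ - (-52 - 89)) + 88*(6 + 88)) + √(-10940 + 17) = ((4 + (-141)² + (-141)³ - 1*(-141)) + 88*94) + √(-10923) = ((4 + 19881 - 2803221 + 141) + 8272) + I*√10923 = (-2783195 + 8272) + I*√10923 = -2774923 + I*√10923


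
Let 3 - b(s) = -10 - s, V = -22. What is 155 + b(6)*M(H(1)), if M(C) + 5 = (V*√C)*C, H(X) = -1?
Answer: 60 + 418*I ≈ 60.0 + 418.0*I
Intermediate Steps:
b(s) = 13 + s (b(s) = 3 - (-10 - s) = 3 + (10 + s) = 13 + s)
M(C) = -5 - 22*C^(3/2) (M(C) = -5 + (-22*√C)*C = -5 - 22*C^(3/2))
155 + b(6)*M(H(1)) = 155 + (13 + 6)*(-5 - (-22)*I) = 155 + 19*(-5 - (-22)*I) = 155 + 19*(-5 + 22*I) = 155 + (-95 + 418*I) = 60 + 418*I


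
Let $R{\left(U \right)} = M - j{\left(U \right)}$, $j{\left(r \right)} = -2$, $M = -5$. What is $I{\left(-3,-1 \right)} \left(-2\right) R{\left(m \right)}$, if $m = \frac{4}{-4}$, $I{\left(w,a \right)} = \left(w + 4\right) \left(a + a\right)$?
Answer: $-12$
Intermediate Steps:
$I{\left(w,a \right)} = 2 a \left(4 + w\right)$ ($I{\left(w,a \right)} = \left(4 + w\right) 2 a = 2 a \left(4 + w\right)$)
$m = -1$ ($m = 4 \left(- \frac{1}{4}\right) = -1$)
$R{\left(U \right)} = -3$ ($R{\left(U \right)} = -5 - -2 = -5 + 2 = -3$)
$I{\left(-3,-1 \right)} \left(-2\right) R{\left(m \right)} = 2 \left(-1\right) \left(4 - 3\right) \left(-2\right) \left(-3\right) = 2 \left(-1\right) 1 \left(-2\right) \left(-3\right) = \left(-2\right) \left(-2\right) \left(-3\right) = 4 \left(-3\right) = -12$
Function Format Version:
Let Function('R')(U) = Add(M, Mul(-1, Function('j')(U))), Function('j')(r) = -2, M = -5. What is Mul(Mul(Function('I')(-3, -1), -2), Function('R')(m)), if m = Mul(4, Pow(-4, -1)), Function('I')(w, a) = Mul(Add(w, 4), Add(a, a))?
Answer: -12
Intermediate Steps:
Function('I')(w, a) = Mul(2, a, Add(4, w)) (Function('I')(w, a) = Mul(Add(4, w), Mul(2, a)) = Mul(2, a, Add(4, w)))
m = -1 (m = Mul(4, Rational(-1, 4)) = -1)
Function('R')(U) = -3 (Function('R')(U) = Add(-5, Mul(-1, -2)) = Add(-5, 2) = -3)
Mul(Mul(Function('I')(-3, -1), -2), Function('R')(m)) = Mul(Mul(Mul(2, -1, Add(4, -3)), -2), -3) = Mul(Mul(Mul(2, -1, 1), -2), -3) = Mul(Mul(-2, -2), -3) = Mul(4, -3) = -12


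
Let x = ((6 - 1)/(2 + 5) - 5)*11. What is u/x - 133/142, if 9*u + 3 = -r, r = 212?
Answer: -9065/21087 ≈ -0.42989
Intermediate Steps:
u = -215/9 (u = -1/3 + (-1*212)/9 = -1/3 + (1/9)*(-212) = -1/3 - 212/9 = -215/9 ≈ -23.889)
x = -330/7 (x = (5/7 - 5)*11 = -30/7*11 = -330/7 ≈ -47.143)
u/x - 133/142 = -215/(9*(-330/7)) - 133/142 = -215/9*(-7/330) - 133*1/142 = 301/594 - 133/142 = -9065/21087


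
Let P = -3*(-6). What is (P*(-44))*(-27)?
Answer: 21384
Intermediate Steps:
P = 18
(P*(-44))*(-27) = (18*(-44))*(-27) = -792*(-27) = 21384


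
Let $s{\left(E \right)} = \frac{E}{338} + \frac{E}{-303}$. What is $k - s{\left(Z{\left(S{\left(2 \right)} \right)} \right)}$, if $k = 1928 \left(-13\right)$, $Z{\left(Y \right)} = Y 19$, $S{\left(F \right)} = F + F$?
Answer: $- \frac{1283450918}{51207} \approx -25064.0$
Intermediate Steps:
$S{\left(F \right)} = 2 F$
$Z{\left(Y \right)} = 19 Y$
$k = -25064$
$s{\left(E \right)} = - \frac{35 E}{102414}$ ($s{\left(E \right)} = E \frac{1}{338} + E \left(- \frac{1}{303}\right) = \frac{E}{338} - \frac{E}{303} = - \frac{35 E}{102414}$)
$k - s{\left(Z{\left(S{\left(2 \right)} \right)} \right)} = -25064 - - \frac{35 \cdot 19 \cdot 2 \cdot 2}{102414} = -25064 - - \frac{35 \cdot 19 \cdot 4}{102414} = -25064 - \left(- \frac{35}{102414}\right) 76 = -25064 - - \frac{1330}{51207} = -25064 + \frac{1330}{51207} = - \frac{1283450918}{51207}$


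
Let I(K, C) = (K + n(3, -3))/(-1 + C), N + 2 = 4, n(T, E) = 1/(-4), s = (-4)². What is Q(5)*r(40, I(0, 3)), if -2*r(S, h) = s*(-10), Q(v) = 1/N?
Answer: 40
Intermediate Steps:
s = 16
n(T, E) = -¼
N = 2 (N = -2 + 4 = 2)
I(K, C) = (-¼ + K)/(-1 + C) (I(K, C) = (K - ¼)/(-1 + C) = (-¼ + K)/(-1 + C))
Q(v) = ½ (Q(v) = 1/2 = ½)
r(S, h) = 80 (r(S, h) = -8*(-10) = -½*(-160) = 80)
Q(5)*r(40, I(0, 3)) = (½)*80 = 40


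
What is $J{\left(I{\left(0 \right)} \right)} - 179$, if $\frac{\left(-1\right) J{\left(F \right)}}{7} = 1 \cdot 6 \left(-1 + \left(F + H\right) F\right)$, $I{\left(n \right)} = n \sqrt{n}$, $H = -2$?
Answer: $-137$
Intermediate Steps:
$I{\left(n \right)} = n^{\frac{3}{2}}$
$J{\left(F \right)} = 42 - 42 F \left(-2 + F\right)$ ($J{\left(F \right)} = - 7 \cdot 1 \cdot 6 \left(-1 + \left(F - 2\right) F\right) = - 7 \cdot 1 \cdot 6 \left(-1 + \left(-2 + F\right) F\right) = - 7 \cdot 1 \cdot 6 \left(-1 + F \left(-2 + F\right)\right) = - 7 \cdot 1 \left(-6 + 6 F \left(-2 + F\right)\right) = - 7 \left(-6 + 6 F \left(-2 + F\right)\right) = 42 - 42 F \left(-2 + F\right)$)
$J{\left(I{\left(0 \right)} \right)} - 179 = \left(42 - 42 \left(0^{\frac{3}{2}}\right)^{2} + 84 \cdot 0^{\frac{3}{2}}\right) - 179 = \left(42 - 42 \cdot 0^{2} + 84 \cdot 0\right) - 179 = \left(42 - 0 + 0\right) - 179 = \left(42 + 0 + 0\right) - 179 = 42 - 179 = -137$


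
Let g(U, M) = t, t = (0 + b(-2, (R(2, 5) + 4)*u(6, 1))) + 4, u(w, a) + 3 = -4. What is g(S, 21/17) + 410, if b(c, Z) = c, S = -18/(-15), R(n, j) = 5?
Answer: 412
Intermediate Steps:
S = 6/5 (S = -18*(-1/15) = 6/5 ≈ 1.2000)
u(w, a) = -7 (u(w, a) = -3 - 4 = -7)
t = 2 (t = (0 - 2) + 4 = -2 + 4 = 2)
g(U, M) = 2
g(S, 21/17) + 410 = 2 + 410 = 412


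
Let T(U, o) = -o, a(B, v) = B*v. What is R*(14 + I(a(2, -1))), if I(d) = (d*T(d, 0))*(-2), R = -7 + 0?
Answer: -98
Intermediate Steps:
R = -7
I(d) = 0 (I(d) = (d*(-1*0))*(-2) = (d*0)*(-2) = 0*(-2) = 0)
R*(14 + I(a(2, -1))) = -7*(14 + 0) = -7*14 = -98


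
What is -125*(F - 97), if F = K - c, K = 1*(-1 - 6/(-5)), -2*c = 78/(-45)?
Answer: 36625/3 ≈ 12208.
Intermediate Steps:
c = 13/15 (c = -39/(-45) = -39*(-1)/45 = -1/2*(-26/15) = 13/15 ≈ 0.86667)
K = 1/5 (K = 1*(-1 - 6*(-1)/5) = 1*(-1 - 1*(-6/5)) = 1*(-1 + 6/5) = 1*(1/5) = 1/5 ≈ 0.20000)
F = -2/3 (F = 1/5 - 1*13/15 = 1/5 - 13/15 = -2/3 ≈ -0.66667)
-125*(F - 97) = -125*(-2/3 - 97) = -125*(-293/3) = 36625/3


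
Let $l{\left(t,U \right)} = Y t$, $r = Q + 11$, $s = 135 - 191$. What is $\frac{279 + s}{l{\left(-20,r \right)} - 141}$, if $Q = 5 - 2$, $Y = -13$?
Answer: $\frac{223}{119} \approx 1.8739$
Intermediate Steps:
$s = -56$ ($s = 135 - 191 = -56$)
$Q = 3$
$r = 14$ ($r = 3 + 11 = 14$)
$l{\left(t,U \right)} = - 13 t$
$\frac{279 + s}{l{\left(-20,r \right)} - 141} = \frac{279 - 56}{\left(-13\right) \left(-20\right) - 141} = \frac{223}{260 - 141} = \frac{223}{119}$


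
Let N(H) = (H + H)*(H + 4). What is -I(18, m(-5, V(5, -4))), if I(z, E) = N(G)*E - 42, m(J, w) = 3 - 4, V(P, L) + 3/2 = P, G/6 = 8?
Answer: 5034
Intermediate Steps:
G = 48 (G = 6*8 = 48)
N(H) = 2*H*(4 + H) (N(H) = (2*H)*(4 + H) = 2*H*(4 + H))
V(P, L) = -3/2 + P
m(J, w) = -1
I(z, E) = -42 + 4992*E (I(z, E) = (2*48*(4 + 48))*E - 42 = (2*48*52)*E - 42 = 4992*E - 42 = -42 + 4992*E)
-I(18, m(-5, V(5, -4))) = -(-42 + 4992*(-1)) = -(-42 - 4992) = -1*(-5034) = 5034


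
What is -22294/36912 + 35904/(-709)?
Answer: -670547447/13085304 ≈ -51.244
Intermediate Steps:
-22294/36912 + 35904/(-709) = -22294*1/36912 + 35904*(-1/709) = -11147/18456 - 35904/709 = -670547447/13085304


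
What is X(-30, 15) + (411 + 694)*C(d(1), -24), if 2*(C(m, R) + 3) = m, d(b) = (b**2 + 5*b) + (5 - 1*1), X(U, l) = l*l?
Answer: 2435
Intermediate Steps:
X(U, l) = l**2
d(b) = 4 + b**2 + 5*b (d(b) = (b**2 + 5*b) + (5 - 1) = (b**2 + 5*b) + 4 = 4 + b**2 + 5*b)
C(m, R) = -3 + m/2
X(-30, 15) + (411 + 694)*C(d(1), -24) = 15**2 + (411 + 694)*(-3 + (4 + 1**2 + 5*1)/2) = 225 + 1105*(-3 + (4 + 1 + 5)/2) = 225 + 1105*(-3 + (1/2)*10) = 225 + 1105*(-3 + 5) = 225 + 1105*2 = 225 + 2210 = 2435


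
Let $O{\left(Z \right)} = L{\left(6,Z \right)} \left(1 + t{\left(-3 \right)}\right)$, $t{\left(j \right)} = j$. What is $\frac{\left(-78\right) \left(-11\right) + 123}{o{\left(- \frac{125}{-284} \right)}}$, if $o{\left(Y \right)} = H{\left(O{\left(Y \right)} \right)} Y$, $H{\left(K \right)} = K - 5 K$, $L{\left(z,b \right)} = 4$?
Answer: $\frac{69651}{1000} \approx 69.651$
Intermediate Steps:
$O{\left(Z \right)} = -8$ ($O{\left(Z \right)} = 4 \left(1 - 3\right) = 4 \left(-2\right) = -8$)
$H{\left(K \right)} = - 4 K$
$o{\left(Y \right)} = 32 Y$ ($o{\left(Y \right)} = \left(-4\right) \left(-8\right) Y = 32 Y$)
$\frac{\left(-78\right) \left(-11\right) + 123}{o{\left(- \frac{125}{-284} \right)}} = \frac{\left(-78\right) \left(-11\right) + 123}{32 \left(- \frac{125}{-284}\right)} = \frac{858 + 123}{32 \left(\left(-125\right) \left(- \frac{1}{284}\right)\right)} = \frac{981}{32 \cdot \frac{125}{284}} = \frac{981}{\frac{1000}{71}} = 981 \cdot \frac{71}{1000} = \frac{69651}{1000}$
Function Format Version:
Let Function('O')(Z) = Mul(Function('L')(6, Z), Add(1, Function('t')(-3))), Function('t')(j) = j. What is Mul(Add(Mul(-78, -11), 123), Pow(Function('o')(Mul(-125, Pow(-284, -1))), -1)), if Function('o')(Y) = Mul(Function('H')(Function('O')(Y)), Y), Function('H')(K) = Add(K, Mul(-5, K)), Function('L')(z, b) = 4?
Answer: Rational(69651, 1000) ≈ 69.651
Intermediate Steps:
Function('O')(Z) = -8 (Function('O')(Z) = Mul(4, Add(1, -3)) = Mul(4, -2) = -8)
Function('H')(K) = Mul(-4, K)
Function('o')(Y) = Mul(32, Y) (Function('o')(Y) = Mul(Mul(-4, -8), Y) = Mul(32, Y))
Mul(Add(Mul(-78, -11), 123), Pow(Function('o')(Mul(-125, Pow(-284, -1))), -1)) = Mul(Add(Mul(-78, -11), 123), Pow(Mul(32, Mul(-125, Pow(-284, -1))), -1)) = Mul(Add(858, 123), Pow(Mul(32, Mul(-125, Rational(-1, 284))), -1)) = Mul(981, Pow(Mul(32, Rational(125, 284)), -1)) = Mul(981, Pow(Rational(1000, 71), -1)) = Mul(981, Rational(71, 1000)) = Rational(69651, 1000)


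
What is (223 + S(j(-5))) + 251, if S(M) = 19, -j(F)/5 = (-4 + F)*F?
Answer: 493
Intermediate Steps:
j(F) = -5*F*(-4 + F) (j(F) = -5*(-4 + F)*F = -5*F*(-4 + F))
(223 + S(j(-5))) + 251 = (223 + 19) + 251 = 242 + 251 = 493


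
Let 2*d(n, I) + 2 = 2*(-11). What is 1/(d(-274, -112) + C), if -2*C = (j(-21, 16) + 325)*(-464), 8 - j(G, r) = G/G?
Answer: 1/77012 ≈ 1.2985e-5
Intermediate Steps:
j(G, r) = 7 (j(G, r) = 8 - G/G = 8 - 1*1 = 8 - 1 = 7)
d(n, I) = -12 (d(n, I) = -1 + (2*(-11))/2 = -1 + (1/2)*(-22) = -1 - 11 = -12)
C = 77024 (C = -(7 + 325)*(-464)/2 = -166*(-464) = -1/2*(-154048) = 77024)
1/(d(-274, -112) + C) = 1/(-12 + 77024) = 1/77012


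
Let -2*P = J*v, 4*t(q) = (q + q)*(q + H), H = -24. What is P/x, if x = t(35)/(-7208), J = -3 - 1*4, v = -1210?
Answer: 158576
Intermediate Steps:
t(q) = q*(-24 + q)/2 (t(q) = ((q + q)*(q - 24))/4 = ((2*q)*(-24 + q))/4 = (2*q*(-24 + q))/4 = q*(-24 + q)/2)
J = -7 (J = -3 - 4 = -7)
x = -385/14416 (x = ((1/2)*35*(-24 + 35))/(-7208) = ((1/2)*35*11)*(-1/7208) = (385/2)*(-1/7208) = -385/14416 ≈ -0.026706)
P = -4235 (P = -(-7)*(-1210)/2 = -1/2*8470 = -4235)
P/x = -4235/(-385/14416) = -4235*(-14416/385) = 158576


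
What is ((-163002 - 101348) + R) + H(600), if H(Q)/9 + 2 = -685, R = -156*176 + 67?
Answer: -297922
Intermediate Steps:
R = -27389 (R = -27456 + 67 = -27389)
H(Q) = -6183 (H(Q) = -18 + 9*(-685) = -18 - 6165 = -6183)
((-163002 - 101348) + R) + H(600) = ((-163002 - 101348) - 27389) - 6183 = (-264350 - 27389) - 6183 = -291739 - 6183 = -297922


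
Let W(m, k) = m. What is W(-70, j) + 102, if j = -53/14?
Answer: 32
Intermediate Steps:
j = -53/14 (j = -53*1/14 = -53/14 ≈ -3.7857)
W(-70, j) + 102 = -70 + 102 = 32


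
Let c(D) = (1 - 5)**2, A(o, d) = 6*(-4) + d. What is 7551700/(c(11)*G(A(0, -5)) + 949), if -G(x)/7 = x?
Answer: 7551700/4197 ≈ 1799.3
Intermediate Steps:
A(o, d) = -24 + d
G(x) = -7*x
c(D) = 16 (c(D) = (-4)**2 = 16)
7551700/(c(11)*G(A(0, -5)) + 949) = 7551700/(16*(-7*(-24 - 5)) + 949) = 7551700/(16*(-7*(-29)) + 949) = 7551700/(16*203 + 949) = 7551700/(3248 + 949) = 7551700/4197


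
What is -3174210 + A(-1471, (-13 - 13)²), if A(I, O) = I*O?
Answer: -4168606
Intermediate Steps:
-3174210 + A(-1471, (-13 - 13)²) = -3174210 - 1471*(-13 - 13)² = -3174210 - 1471*(-26)² = -3174210 - 1471*676 = -3174210 - 994396 = -4168606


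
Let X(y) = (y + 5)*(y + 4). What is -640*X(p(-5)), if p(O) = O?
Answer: 0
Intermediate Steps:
X(y) = (4 + y)*(5 + y) (X(y) = (5 + y)*(4 + y) = (4 + y)*(5 + y))
-640*X(p(-5)) = -640*(20 + (-5)² + 9*(-5)) = -640*(20 + 25 - 45) = -640*0 = 0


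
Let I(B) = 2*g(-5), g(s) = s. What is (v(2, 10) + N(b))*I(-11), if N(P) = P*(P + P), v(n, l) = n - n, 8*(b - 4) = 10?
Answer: -2205/4 ≈ -551.25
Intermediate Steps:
b = 21/4 (b = 4 + (⅛)*10 = 4 + 5/4 = 21/4 ≈ 5.2500)
v(n, l) = 0
N(P) = 2*P² (N(P) = P*(2*P) = 2*P²)
I(B) = -10 (I(B) = 2*(-5) = -10)
(v(2, 10) + N(b))*I(-11) = (0 + 2*(21/4)²)*(-10) = (0 + 2*(441/16))*(-10) = (0 + 441/8)*(-10) = (441/8)*(-10) = -2205/4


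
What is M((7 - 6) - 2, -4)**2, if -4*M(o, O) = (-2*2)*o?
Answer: 1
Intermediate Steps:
M(o, O) = o (M(o, O) = -(-2*2)*o/4 = -(-1)*o = o)
M((7 - 6) - 2, -4)**2 = ((7 - 6) - 2)**2 = (1 - 2)**2 = (-1)**2 = 1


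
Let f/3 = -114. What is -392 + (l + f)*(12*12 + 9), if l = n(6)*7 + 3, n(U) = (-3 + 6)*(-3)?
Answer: -61898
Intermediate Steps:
n(U) = -9 (n(U) = 3*(-3) = -9)
l = -60 (l = -9*7 + 3 = -63 + 3 = -60)
f = -342 (f = 3*(-114) = -342)
-392 + (l + f)*(12*12 + 9) = -392 + (-60 - 342)*(12*12 + 9) = -392 - 402*(144 + 9) = -392 - 402*153 = -392 - 61506 = -61898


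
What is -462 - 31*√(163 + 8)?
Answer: -462 - 93*√19 ≈ -867.38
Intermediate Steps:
-462 - 31*√(163 + 8) = -462 - 93*√19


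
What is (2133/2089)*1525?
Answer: 3252825/2089 ≈ 1557.1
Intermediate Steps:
(2133/2089)*1525 = 3252825/2089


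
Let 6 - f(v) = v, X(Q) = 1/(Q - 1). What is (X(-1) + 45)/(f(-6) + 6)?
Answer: 89/36 ≈ 2.4722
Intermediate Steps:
X(Q) = 1/(-1 + Q)
f(v) = 6 - v
(X(-1) + 45)/(f(-6) + 6) = (1/(-1 - 1) + 45)/((6 - 1*(-6)) + 6) = (1/(-2) + 45)/((6 + 6) + 6) = (-½ + 45)/(12 + 6) = (89/2)/18 = (89/2)*(1/18) = 89/36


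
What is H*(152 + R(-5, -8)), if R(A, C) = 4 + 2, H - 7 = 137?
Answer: 22752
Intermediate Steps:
H = 144 (H = 7 + 137 = 144)
R(A, C) = 6
H*(152 + R(-5, -8)) = 144*(152 + 6) = 144*158 = 22752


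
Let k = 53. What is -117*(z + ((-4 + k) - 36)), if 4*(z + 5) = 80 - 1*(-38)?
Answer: -8775/2 ≈ -4387.5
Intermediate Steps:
z = 49/2 (z = -5 + (80 - 1*(-38))/4 = -5 + (80 + 38)/4 = -5 + (¼)*118 = -5 + 59/2 = 49/2 ≈ 24.500)
-117*(z + ((-4 + k) - 36)) = -117*(49/2 + ((-4 + 53) - 36)) = -117*(49/2 + (49 - 36)) = -117*(49/2 + 13) = -117*75/2 = -8775/2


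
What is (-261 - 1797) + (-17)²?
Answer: -1769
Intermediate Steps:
(-261 - 1797) + (-17)² = -2058 + 289 = -1769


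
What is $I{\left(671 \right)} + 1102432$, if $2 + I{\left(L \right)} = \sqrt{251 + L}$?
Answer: $1102430 + \sqrt{922} \approx 1.1025 \cdot 10^{6}$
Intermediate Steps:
$I{\left(L \right)} = -2 + \sqrt{251 + L}$
$I{\left(671 \right)} + 1102432 = \left(-2 + \sqrt{251 + 671}\right) + 1102432 = \left(-2 + \sqrt{922}\right) + 1102432 = 1102430 + \sqrt{922}$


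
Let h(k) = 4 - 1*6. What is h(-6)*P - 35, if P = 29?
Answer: -93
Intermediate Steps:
h(k) = -2 (h(k) = 4 - 6 = -2)
h(-6)*P - 35 = -2*29 - 35 = -58 - 35 = -93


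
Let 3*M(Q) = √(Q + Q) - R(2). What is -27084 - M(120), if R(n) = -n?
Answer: -81254/3 - 4*√15/3 ≈ -27090.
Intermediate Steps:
M(Q) = ⅔ + √2*√Q/3 (M(Q) = (√(Q + Q) - (-1)*2)/3 = (√(2*Q) - 1*(-2))/3 = (√2*√Q + 2)/3 = (2 + √2*√Q)/3 = ⅔ + √2*√Q/3)
-27084 - M(120) = -27084 - (⅔ + √2*√120/3) = -27084 - (⅔ + √2*(2*√30)/3) = -27084 - (⅔ + 4*√15/3) = -27084 + (-⅔ - 4*√15/3) = -81254/3 - 4*√15/3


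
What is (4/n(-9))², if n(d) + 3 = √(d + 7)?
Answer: 16/(3 - I*√2)² ≈ 0.92562 + 1.122*I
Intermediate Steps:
n(d) = -3 + √(7 + d) (n(d) = -3 + √(d + 7) = -3 + √(7 + d))
(4/n(-9))² = (4/(-3 + √(7 - 9)))² = (4/(-3 + √(-2)))² = (4/(-3 + I*√2))² = 16/(-3 + I*√2)²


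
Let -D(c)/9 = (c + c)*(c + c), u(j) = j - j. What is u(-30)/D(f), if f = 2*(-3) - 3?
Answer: 0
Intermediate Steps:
u(j) = 0
f = -9 (f = -6 - 3 = -9)
D(c) = -36*c**2 (D(c) = -9*(c + c)*(c + c) = -9*2*c*2*c = -36*c**2)
u(-30)/D(f) = 0/((-36*(-9)**2)) = 0/((-36*81)) = 0/(-2916) = 0*(-1/2916) = 0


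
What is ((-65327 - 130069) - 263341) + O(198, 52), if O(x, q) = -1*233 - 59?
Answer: -459029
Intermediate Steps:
O(x, q) = -292 (O(x, q) = -233 - 59 = -292)
((-65327 - 130069) - 263341) + O(198, 52) = ((-65327 - 130069) - 263341) - 292 = (-195396 - 263341) - 292 = -458737 - 292 = -459029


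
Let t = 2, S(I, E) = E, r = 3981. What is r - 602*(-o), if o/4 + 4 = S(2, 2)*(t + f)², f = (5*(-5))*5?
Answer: 72855613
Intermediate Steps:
f = -125 (f = -25*5 = -125)
o = 121016 (o = -16 + 4*(2*(2 - 125)²) = -16 + 4*(2*(-123)²) = -16 + 4*(2*15129) = -16 + 4*30258 = -16 + 121032 = 121016)
r - 602*(-o) = 3981 - 602*(-1*121016) = 3981 - 602*(-121016) = 3981 - 1*(-72851632) = 3981 + 72851632 = 72855613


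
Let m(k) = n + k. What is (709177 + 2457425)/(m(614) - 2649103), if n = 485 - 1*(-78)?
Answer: -527767/441321 ≈ -1.1959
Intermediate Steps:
n = 563 (n = 485 + 78 = 563)
m(k) = 563 + k
(709177 + 2457425)/(m(614) - 2649103) = (709177 + 2457425)/((563 + 614) - 2649103) = 3166602/(1177 - 2649103) = 3166602/(-2647926) = 3166602*(-1/2647926) = -527767/441321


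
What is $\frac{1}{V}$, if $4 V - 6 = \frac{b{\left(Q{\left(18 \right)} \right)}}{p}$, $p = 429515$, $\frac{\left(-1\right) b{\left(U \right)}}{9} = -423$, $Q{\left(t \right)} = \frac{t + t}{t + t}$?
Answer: $\frac{1718060}{2580897} \approx 0.66568$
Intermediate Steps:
$Q{\left(t \right)} = 1$ ($Q{\left(t \right)} = \frac{2 t}{2 t} = 2 t \frac{1}{2 t} = 1$)
$b{\left(U \right)} = 3807$ ($b{\left(U \right)} = \left(-9\right) \left(-423\right) = 3807$)
$V = \frac{2580897}{1718060}$ ($V = \frac{3}{2} + \frac{3807 \cdot \frac{1}{429515}}{4} = \frac{3}{2} + \frac{1}{4} \cdot \frac{3807}{429515} = \frac{3}{2} + \frac{3807}{1718060} = \frac{2580897}{1718060} \approx 1.5022$)
$\frac{1}{V} = \frac{1}{\frac{2580897}{1718060}} = \frac{1718060}{2580897}$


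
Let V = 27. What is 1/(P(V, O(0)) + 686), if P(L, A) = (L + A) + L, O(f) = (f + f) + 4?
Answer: 1/744 ≈ 0.0013441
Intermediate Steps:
O(f) = 4 + 2*f (O(f) = 2*f + 4 = 4 + 2*f)
P(L, A) = A + 2*L (P(L, A) = (A + L) + L = A + 2*L)
1/(P(V, O(0)) + 686) = 1/(((4 + 2*0) + 2*27) + 686) = 1/(((4 + 0) + 54) + 686) = 1/((4 + 54) + 686) = 1/(58 + 686) = 1/744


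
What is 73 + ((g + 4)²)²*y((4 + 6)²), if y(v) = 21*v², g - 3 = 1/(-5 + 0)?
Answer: 449008969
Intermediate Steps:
g = 14/5 (g = 3 + 1/(-5 + 0) = 3 + 1/(-5) = 3 - ⅕ = 14/5 ≈ 2.8000)
73 + ((g + 4)²)²*y((4 + 6)²) = 73 + ((14/5 + 4)²)²*(21*((4 + 6)²)²) = 73 + ((34/5)²)²*(21*(10²)²) = 73 + (1156/25)²*(21*100²) = 73 + 1336336*(21*10000)/625 = 73 + (1336336/625)*210000 = 73 + 449008896 = 449008969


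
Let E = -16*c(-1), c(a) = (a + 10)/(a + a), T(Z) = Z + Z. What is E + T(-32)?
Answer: 8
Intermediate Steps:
T(Z) = 2*Z
c(a) = (10 + a)/(2*a) (c(a) = (10 + a)/((2*a)) = (10 + a)*(1/(2*a)) = (10 + a)/(2*a))
E = 72 (E = -8*(10 - 1)/(-1) = -8*(-1)*9 = -16*(-9/2) = 72)
E + T(-32) = 72 + 2*(-32) = 72 - 64 = 8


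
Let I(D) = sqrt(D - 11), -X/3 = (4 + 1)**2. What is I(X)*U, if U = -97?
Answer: -97*I*sqrt(86) ≈ -899.54*I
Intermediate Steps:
X = -75 (X = -3*(4 + 1)**2 = -3*5**2 = -3*25 = -75)
I(D) = sqrt(-11 + D)
I(X)*U = sqrt(-11 - 75)*(-97) = sqrt(-86)*(-97) = (I*sqrt(86))*(-97) = -97*I*sqrt(86)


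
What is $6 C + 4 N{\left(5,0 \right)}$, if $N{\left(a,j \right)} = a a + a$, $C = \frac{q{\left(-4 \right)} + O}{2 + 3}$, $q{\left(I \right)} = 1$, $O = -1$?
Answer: $120$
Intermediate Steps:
$C = 0$ ($C = \frac{1 - 1}{2 + 3} = \frac{0}{5} = 0 \cdot \frac{1}{5} = 0$)
$N{\left(a,j \right)} = a + a^{2}$ ($N{\left(a,j \right)} = a^{2} + a = a + a^{2}$)
$6 C + 4 N{\left(5,0 \right)} = 6 \cdot 0 + 4 \cdot 5 \left(1 + 5\right) = 0 + 4 \cdot 5 \cdot 6 = 0 + 4 \cdot 30 = 0 + 120 = 120$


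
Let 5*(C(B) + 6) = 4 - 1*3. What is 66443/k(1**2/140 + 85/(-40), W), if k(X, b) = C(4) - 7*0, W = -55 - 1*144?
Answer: -332215/29 ≈ -11456.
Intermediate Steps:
C(B) = -29/5 (C(B) = -6 + (4 - 1*3)/5 = -6 + (4 - 3)/5 = -6 + (1/5)*1 = -6 + 1/5 = -29/5)
W = -199 (W = -55 - 144 = -199)
k(X, b) = -29/5 (k(X, b) = -29/5 - 7*0 = -29/5 + 0 = -29/5)
66443/k(1**2/140 + 85/(-40), W) = 66443/(-29/5) = 66443*(-5/29) = -332215/29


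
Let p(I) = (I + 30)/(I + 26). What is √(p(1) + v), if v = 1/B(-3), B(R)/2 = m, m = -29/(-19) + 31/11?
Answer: √84360918/8172 ≈ 1.1239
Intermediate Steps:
m = 908/209 (m = -29*(-1/19) + 31*(1/11) = 29/19 + 31/11 = 908/209 ≈ 4.3445)
B(R) = 1816/209 (B(R) = 2*(908/209) = 1816/209)
v = 209/1816 (v = 1/(1816/209) = 209/1816 ≈ 0.11509)
p(I) = (30 + I)/(26 + I)
√(p(1) + v) = √((30 + 1)/(26 + 1) + 209/1816) = √(31/27 + 209/1816) = √(61939/49032) = √84360918/8172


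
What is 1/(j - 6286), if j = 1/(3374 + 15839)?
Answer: -19213/120772917 ≈ -0.00015908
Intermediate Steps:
j = 1/19213 ≈ 5.2048e-5
1/(j - 6286) = 1/(1/19213 - 6286) = 1/(-120772917/19213) = -19213/120772917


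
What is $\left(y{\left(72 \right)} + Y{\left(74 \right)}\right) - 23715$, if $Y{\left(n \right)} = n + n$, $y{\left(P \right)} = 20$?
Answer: $-23547$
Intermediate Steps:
$Y{\left(n \right)} = 2 n$
$\left(y{\left(72 \right)} + Y{\left(74 \right)}\right) - 23715 = \left(20 + 2 \cdot 74\right) - 23715 = \left(20 + 148\right) - 23715 = 168 - 23715 = -23547$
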